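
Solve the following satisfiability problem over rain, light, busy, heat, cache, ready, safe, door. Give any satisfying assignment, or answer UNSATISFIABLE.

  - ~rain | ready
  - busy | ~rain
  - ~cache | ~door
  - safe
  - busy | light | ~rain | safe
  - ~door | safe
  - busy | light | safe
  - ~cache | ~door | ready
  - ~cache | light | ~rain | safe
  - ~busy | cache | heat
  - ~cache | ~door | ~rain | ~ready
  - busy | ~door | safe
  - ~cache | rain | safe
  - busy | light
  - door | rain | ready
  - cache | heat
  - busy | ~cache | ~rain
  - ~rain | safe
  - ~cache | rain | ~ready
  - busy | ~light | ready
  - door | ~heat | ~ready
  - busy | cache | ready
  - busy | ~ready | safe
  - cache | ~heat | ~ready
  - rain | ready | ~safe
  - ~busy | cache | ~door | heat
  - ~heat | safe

rain: True, light: True, busy: True, heat: False, cache: True, ready: True, safe: True, door: False

Unit clause (safe) forces safe = True.
Try rain = False:
  (rain | ready | ~safe) forces ready = True.
  (~cache | rain | ~ready) forces cache = False.
  (cache | heat) forces heat = True.
  clause (cache | ~heat | ~ready) is falsified — backtrack.
So rain = True.
  then (~rain | ready) forces ready = True.
  then (busy | ~rain) forces busy = True.
Set light = True.
Try heat = True:
  (door | ~heat | ~ready) forces door = True.
  (~cache | ~door) forces cache = False.
  clause (cache | ~heat | ~ready) is falsified — backtrack.
So heat = False.
  then (~busy | cache | heat) forces cache = True.
  then (~cache | ~door | ~rain | ~ready) forces door = False.
All clauses satisfied.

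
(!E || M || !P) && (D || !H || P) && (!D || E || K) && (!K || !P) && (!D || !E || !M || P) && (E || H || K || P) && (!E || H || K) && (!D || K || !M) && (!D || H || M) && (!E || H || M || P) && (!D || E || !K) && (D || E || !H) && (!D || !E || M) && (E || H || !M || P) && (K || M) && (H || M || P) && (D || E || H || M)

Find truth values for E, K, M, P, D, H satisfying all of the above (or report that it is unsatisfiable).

Set E = False.
Try K = True:
  (!K || !P) forces P = False.
  (!D || E || !K) forces D = False.
  (D || !H || P) forces H = False.
  (E || H || !M || P) forces M = False.
  clause (H || M || P) is falsified — backtrack.
So K = False.
  then (!D || E || K) forces D = False.
  then (D || E || !H) forces H = False.
  then (K || M) forces M = True.
  then (E || H || K || P) forces P = True.
All clauses satisfied.

E = False; K = False; M = True; P = True; D = False; H = False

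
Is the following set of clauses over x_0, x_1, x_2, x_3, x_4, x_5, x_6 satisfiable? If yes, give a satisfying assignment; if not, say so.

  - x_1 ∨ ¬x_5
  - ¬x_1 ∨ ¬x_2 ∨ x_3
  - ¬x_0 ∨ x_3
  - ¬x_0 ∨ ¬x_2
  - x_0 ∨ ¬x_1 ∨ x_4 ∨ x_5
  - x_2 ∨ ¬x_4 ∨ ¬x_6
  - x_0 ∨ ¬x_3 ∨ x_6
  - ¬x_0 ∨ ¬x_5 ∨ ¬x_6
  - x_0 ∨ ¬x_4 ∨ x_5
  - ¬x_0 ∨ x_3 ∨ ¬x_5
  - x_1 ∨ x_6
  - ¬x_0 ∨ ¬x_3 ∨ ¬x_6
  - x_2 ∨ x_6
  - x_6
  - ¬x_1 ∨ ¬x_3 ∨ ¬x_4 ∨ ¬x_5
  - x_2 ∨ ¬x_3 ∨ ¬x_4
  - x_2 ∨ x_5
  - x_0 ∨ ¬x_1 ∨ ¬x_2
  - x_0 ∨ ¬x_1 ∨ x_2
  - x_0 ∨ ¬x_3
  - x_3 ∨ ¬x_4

x_0=F, x_1=F, x_2=T, x_3=F, x_4=F, x_5=F, x_6=T

Unit clause (x_6) forces x_6 = True.
Try x_0 = True:
  (¬x_0 ∨ x_3) forces x_3 = True.
  clause (¬x_0 ∨ ¬x_3 ∨ ¬x_6) is falsified — backtrack.
So x_0 = False.
  then (x_0 ∨ ¬x_3) forces x_3 = False.
  then (x_3 ∨ ¬x_4) forces x_4 = False.
Set x_1 = False.
  then (x_1 ∨ ¬x_5) forces x_5 = False.
  then (x_2 ∨ x_5) forces x_2 = True.
All clauses satisfied.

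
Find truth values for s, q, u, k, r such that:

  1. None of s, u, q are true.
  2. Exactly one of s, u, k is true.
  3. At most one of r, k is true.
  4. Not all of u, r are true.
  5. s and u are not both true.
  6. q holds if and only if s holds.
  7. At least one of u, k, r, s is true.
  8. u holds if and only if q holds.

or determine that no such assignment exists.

s: False, q: False, u: False, k: True, r: False

  (1) {s, u, q}: 0 true — none ✓
  (2) {s, u, k}: 1 true — exactly one ✓
  (3) {r, k}: 1 true — at most one ✓
  (4) {u, r}: 0/2 true — not all ✓
  (5) s=F, u=F — not both ✓
  (6) q=F, s=F — same ✓
  (7) {u, k, r, s}: 1 true — at least one ✓
  (8) u=F, q=F — same ✓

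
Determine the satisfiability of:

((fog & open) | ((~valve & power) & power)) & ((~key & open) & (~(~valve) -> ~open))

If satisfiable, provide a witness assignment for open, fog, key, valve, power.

open = True, fog = False, key = False, valve = False, power = True

  (fog & open) | ((~valve & power) & power) = True
    fog & open = False
    (~valve & power) & power = True
      ~valve & power = True
        ~valve = True
  (~key & open) & (~(~valve) -> ~open) = True
    ~key & open = True
      ~key = True
    ~(~valve) -> ~open = True
      ~(~valve) = False
        ~valve = True
      ~open = False
Both conjuncts True, so the formula holds.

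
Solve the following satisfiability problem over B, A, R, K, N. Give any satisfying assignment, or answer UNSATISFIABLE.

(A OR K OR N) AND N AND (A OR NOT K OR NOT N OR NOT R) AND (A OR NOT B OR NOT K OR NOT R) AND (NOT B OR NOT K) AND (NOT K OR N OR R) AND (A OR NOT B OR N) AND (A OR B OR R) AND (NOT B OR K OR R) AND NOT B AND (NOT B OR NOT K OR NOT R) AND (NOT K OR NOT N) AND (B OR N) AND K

No satisfying assignment exists.

Case K = True:
  (N) forces N = True.
  Clause (NOT K OR NOT N) is falsified — contradiction.
Case K = False:
  Clause (K) is falsified — contradiction.
Both cases fail, so the formula is unsatisfiable.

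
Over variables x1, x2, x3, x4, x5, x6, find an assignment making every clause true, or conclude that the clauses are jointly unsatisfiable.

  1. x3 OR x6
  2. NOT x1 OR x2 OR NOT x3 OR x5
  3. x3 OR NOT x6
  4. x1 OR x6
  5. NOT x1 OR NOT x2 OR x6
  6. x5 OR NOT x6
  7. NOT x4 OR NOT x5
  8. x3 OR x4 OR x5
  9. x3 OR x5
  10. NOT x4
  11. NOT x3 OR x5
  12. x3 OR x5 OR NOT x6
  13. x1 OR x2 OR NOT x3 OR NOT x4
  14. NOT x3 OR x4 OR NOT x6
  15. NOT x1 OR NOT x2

x1: True, x2: False, x3: True, x4: False, x5: True, x6: False

Unit clause (NOT x4) forces x4 = False.
Try x1 = False:
  (x1 OR x6) forces x6 = True.
  (x3 OR NOT x6) forces x3 = True.
  clause (NOT x3 OR x4 OR NOT x6) is falsified — backtrack.
So x1 = True.
  then (NOT x1 OR NOT x2) forces x2 = False.
Set x3 = True.
  then (NOT x1 OR x2 OR NOT x3 OR x5) forces x5 = True.
  then (NOT x3 OR x4 OR NOT x6) forces x6 = False.
All clauses satisfied.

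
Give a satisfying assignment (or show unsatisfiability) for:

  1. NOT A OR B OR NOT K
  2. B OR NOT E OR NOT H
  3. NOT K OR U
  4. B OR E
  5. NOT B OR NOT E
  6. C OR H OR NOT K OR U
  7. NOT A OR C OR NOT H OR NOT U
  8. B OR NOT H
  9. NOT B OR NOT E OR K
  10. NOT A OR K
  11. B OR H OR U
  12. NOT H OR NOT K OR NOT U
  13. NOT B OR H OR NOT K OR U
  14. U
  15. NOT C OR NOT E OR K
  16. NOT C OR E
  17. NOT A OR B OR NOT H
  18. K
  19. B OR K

A = False, C = False, K = True, H = False, B = False, U = True, E = True

Unit clause (U) forces U = True.
Unit clause (K) forces K = True.
In (NOT H OR NOT K OR NOT U) only NOT H is left, so H = False.
Set A = False.
Set C = False.
Set B = False.
  then (B OR E) forces E = True.
All clauses satisfied.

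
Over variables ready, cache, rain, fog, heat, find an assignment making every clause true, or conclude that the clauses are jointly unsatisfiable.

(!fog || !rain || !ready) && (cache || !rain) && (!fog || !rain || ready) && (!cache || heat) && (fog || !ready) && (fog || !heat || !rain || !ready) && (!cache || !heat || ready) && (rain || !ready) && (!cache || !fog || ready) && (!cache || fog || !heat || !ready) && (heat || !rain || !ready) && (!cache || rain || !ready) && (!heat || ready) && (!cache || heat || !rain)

Set ready = False.
  then (!heat || ready) forces heat = False.
  then (!cache || heat) forces cache = False.
  then (cache || !rain) forces rain = False.
Set fog = False.
All clauses satisfied.

ready = False, cache = False, rain = False, fog = False, heat = False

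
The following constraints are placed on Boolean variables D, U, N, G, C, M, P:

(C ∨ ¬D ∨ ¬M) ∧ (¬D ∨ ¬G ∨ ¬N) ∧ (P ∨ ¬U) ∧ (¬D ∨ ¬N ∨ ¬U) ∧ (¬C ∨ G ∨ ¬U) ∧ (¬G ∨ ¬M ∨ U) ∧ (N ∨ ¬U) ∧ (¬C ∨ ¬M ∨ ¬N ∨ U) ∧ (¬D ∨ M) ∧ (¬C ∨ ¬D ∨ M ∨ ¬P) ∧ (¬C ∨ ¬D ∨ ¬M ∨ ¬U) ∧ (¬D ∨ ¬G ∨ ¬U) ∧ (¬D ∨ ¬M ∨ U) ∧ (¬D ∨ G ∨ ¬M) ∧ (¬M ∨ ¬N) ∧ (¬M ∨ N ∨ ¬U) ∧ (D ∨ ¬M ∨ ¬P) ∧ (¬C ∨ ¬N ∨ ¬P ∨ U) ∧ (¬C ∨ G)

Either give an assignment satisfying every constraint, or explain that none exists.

D = False; U = True; N = True; G = True; C = True; M = False; P = True

Try D = True:
  (¬D ∨ M) forces M = True.
  (C ∨ ¬D ∨ ¬M) forces C = True.
  (¬C ∨ ¬D ∨ ¬M ∨ ¬U) forces U = False.
  clause (¬D ∨ ¬M ∨ U) is falsified — backtrack.
So D = False.
Set U = True.
  then (P ∨ ¬U) forces P = True.
  then (N ∨ ¬U) forces N = True.
  then (¬M ∨ ¬N) forces M = False.
Set G = True.
Set C = True.
All clauses satisfied.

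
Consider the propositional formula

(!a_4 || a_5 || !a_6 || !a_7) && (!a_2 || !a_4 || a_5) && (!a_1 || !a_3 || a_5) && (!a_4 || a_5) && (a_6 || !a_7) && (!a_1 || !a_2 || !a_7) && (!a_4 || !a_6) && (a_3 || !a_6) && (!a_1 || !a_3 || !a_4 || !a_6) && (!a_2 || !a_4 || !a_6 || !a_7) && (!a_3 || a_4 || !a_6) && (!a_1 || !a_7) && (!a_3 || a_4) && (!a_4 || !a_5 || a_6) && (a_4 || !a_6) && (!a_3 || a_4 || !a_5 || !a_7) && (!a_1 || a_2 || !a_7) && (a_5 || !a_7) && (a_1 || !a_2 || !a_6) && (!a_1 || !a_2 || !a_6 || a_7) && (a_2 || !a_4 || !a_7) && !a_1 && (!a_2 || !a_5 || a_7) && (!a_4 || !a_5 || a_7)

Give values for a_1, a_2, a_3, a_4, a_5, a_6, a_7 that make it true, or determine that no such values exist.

Unit clause (!a_1) forces a_1 = False.
Set a_2 = False.
Try a_3 = True:
  (!a_3 || a_4) forces a_4 = True.
  (!a_4 || a_5) forces a_5 = True.
  (!a_4 || !a_6) forces a_6 = False.
  clause (!a_4 || !a_5 || a_6) is falsified — backtrack.
So a_3 = False.
  then (a_3 || !a_6) forces a_6 = False.
  then (a_6 || !a_7) forces a_7 = False.
Try a_4 = True:
  (!a_4 || a_5) forces a_5 = True.
  clause (!a_4 || !a_5 || a_6) is falsified — backtrack.
So a_4 = False.
Set a_5 = True.
All clauses satisfied.

a_1 = False; a_2 = False; a_3 = False; a_4 = False; a_5 = True; a_6 = False; a_7 = False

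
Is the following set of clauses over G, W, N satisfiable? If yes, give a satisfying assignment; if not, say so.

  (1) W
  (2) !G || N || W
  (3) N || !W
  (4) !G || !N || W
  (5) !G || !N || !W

G = False, W = True, N = True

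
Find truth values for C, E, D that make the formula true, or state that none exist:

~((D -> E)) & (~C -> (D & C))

C = True, E = False, D = True

  ~((D -> E)) = True
    D -> E = False
  ~C -> (D & C) = True
    ~C = False
    D & C = True
Both conjuncts True, so the formula holds.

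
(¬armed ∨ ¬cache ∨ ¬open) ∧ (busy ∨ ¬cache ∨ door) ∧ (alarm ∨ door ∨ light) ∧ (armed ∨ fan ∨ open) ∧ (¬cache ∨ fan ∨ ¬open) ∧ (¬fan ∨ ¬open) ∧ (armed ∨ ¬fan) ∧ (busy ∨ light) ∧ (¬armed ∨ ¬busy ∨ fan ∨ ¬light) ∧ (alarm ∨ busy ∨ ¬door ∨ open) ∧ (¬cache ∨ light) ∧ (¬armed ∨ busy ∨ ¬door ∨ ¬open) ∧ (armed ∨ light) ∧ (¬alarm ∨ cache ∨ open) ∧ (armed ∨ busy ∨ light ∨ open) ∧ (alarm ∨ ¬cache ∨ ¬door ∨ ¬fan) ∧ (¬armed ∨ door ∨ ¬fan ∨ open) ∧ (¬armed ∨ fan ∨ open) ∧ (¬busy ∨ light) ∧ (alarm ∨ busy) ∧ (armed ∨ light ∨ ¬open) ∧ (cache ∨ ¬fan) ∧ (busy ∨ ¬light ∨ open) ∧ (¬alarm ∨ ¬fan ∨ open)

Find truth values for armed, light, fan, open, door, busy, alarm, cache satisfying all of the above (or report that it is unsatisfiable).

Set armed = True.
Try light = False:
  (busy ∨ light) forces busy = True.
  clause (¬busy ∨ light) is falsified — backtrack.
So light = True.
Try fan = True:
  (¬fan ∨ ¬open) forces open = False.
  (¬armed ∨ door ∨ ¬fan ∨ open) forces door = True.
  (cache ∨ ¬fan) forces cache = True.
  (alarm ∨ ¬cache ∨ ¬door ∨ ¬fan) forces alarm = True.
  clause (¬alarm ∨ ¬fan ∨ open) is falsified — backtrack.
So fan = False.
  then (¬armed ∨ ¬busy ∨ fan ∨ ¬light) forces busy = False.
  then (¬armed ∨ fan ∨ open) forces open = True.
  then (alarm ∨ busy) forces alarm = True.
  then (¬armed ∨ ¬cache ∨ ¬open) forces cache = False.
  then (¬armed ∨ busy ∨ ¬door ∨ ¬open) forces door = False.
All clauses satisfied.

armed: True, light: True, fan: False, open: True, door: False, busy: False, alarm: True, cache: False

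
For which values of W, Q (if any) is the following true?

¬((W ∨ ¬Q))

W=F, Q=T

  ¬((W ∨ ¬Q)) = True
    W ∨ ¬Q = False
      ¬Q = False
The formula evaluates to True.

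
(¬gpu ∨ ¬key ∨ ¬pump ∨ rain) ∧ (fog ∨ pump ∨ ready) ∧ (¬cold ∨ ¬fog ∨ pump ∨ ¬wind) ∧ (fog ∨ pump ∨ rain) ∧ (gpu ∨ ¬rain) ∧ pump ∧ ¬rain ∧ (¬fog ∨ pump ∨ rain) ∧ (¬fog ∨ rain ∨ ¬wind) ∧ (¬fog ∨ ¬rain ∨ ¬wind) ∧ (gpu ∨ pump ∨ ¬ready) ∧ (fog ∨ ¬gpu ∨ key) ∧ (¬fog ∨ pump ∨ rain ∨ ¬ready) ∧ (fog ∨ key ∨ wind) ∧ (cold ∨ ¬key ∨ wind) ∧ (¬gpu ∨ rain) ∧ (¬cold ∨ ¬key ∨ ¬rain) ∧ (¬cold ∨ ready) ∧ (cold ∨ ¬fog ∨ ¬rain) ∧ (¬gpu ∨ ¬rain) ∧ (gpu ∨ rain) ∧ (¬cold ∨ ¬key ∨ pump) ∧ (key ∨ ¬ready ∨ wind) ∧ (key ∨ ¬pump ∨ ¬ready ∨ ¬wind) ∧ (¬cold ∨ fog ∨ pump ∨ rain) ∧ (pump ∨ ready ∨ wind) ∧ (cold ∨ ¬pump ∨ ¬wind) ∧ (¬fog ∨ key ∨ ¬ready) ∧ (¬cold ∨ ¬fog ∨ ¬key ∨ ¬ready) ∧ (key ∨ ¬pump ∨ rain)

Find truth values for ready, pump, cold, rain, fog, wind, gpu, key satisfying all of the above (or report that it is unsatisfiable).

Case pump = True:
  (¬rain) forces rain = False.
  (¬gpu ∨ rain) forces gpu = False.
  Clause (gpu ∨ rain) is falsified — contradiction.
Case pump = False:
  Clause (pump) is falsified — contradiction.
Both cases fail, so the formula is unsatisfiable.

Unsatisfiable — no assignment works.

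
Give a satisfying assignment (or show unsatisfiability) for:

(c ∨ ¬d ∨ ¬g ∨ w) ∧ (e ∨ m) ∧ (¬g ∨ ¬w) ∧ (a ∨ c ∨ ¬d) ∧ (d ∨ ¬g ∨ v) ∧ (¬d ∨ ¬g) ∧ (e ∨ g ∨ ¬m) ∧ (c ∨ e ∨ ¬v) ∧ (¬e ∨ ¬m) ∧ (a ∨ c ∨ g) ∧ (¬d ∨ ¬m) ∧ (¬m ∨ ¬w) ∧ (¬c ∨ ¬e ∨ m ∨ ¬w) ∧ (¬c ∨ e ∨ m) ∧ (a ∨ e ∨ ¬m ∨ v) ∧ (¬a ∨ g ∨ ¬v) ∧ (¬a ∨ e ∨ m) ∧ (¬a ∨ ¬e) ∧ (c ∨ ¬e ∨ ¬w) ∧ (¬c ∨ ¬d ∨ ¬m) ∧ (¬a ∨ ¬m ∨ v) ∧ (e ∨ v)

Set d = False.
Set m = False.
  then (e ∨ m) forces e = True.
  then (¬a ∨ ¬e) forces a = False.
Try w = True:
  (¬g ∨ ¬w) forces g = False.
  (a ∨ c ∨ g) forces c = True.
  clause (¬c ∨ ¬e ∨ m ∨ ¬w) is falsified — backtrack.
So w = False.
Set v = True.
Set c = True.
Set g = False.
All clauses satisfied.

d = False; m = False; w = False; v = True; c = True; g = False; e = True; a = False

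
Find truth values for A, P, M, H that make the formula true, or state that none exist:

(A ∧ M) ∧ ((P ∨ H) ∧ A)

A=T; P=T; M=T; H=T

  A ∧ M = True
  (P ∨ H) ∧ A = True
    P ∨ H = True
Both conjuncts True, so the formula holds.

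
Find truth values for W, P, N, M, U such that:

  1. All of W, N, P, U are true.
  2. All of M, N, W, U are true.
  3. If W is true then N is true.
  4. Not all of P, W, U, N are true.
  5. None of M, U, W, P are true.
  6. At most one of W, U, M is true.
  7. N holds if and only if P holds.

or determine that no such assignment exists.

Case W = True:
  Constraint (5) is violated (W=T) — contradiction.
Case W = False:
  Constraint (1) is violated (W=F) — contradiction.
Both cases fail — unsatisfiable.

The formula is unsatisfiable.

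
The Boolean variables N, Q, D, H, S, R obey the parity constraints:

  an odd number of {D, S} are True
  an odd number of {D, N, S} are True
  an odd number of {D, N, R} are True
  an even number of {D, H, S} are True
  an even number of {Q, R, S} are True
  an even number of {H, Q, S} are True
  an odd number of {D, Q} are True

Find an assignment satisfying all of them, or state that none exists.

Adding constraints 4, 6, 7 mod 2: every variable appears an even number of times on the left, so the left side is 0.
But the right sides sum to 1 (mod 2). 0 ≠ 1 — the system is inconsistent.

Unsatisfiable — no assignment works.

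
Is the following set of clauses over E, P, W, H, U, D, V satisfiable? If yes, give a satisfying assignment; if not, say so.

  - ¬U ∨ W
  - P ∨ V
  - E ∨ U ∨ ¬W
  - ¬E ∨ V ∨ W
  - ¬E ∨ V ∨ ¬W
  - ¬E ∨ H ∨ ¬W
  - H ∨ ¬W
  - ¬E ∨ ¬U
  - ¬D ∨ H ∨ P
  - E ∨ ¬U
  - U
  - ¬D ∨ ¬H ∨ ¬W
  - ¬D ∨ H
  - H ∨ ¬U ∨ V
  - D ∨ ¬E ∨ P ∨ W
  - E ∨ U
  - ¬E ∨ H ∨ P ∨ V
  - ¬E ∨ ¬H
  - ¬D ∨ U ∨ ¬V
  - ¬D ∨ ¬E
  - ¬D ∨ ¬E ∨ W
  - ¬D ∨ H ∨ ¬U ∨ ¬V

Case E = True:
  (¬E ∨ ¬U) forces U = False.
  Clause (U) is falsified — contradiction.
Case E = False:
  (E ∨ ¬U) forces U = False.
  Clause (U) is falsified — contradiction.
Both cases fail, so the formula is unsatisfiable.

The formula is unsatisfiable.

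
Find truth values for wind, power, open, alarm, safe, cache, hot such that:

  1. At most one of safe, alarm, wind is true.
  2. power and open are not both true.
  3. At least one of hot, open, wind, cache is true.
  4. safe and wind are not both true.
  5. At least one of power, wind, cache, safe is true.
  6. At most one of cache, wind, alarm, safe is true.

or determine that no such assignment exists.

wind=T, power=T, open=F, alarm=F, safe=F, cache=F, hot=T

  (1) {safe, alarm, wind}: 1 true — at most one ✓
  (2) power=T, open=F — not both ✓
  (3) {hot, open, wind, cache}: 2 true — at least one ✓
  (4) safe=F, wind=T — not both ✓
  (5) {power, wind, cache, safe}: 2 true — at least one ✓
  (6) {cache, wind, alarm, safe}: 1 true — at most one ✓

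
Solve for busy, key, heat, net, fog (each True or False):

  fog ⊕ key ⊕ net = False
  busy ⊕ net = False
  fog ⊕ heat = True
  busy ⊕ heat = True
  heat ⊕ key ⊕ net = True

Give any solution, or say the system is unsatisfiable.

busy = False, key = False, heat = True, net = False, fog = False

fog ⊕ key ⊕ net = F ⊕ F ⊕ F = False ✓
busy ⊕ net = F ⊕ F = False ✓
fog ⊕ heat = F ⊕ T = True ✓
busy ⊕ heat = F ⊕ T = True ✓
heat ⊕ key ⊕ net = T ⊕ F ⊕ F = True ✓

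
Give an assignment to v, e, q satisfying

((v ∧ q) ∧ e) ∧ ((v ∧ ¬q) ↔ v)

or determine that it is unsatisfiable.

Case v = True: the formula simplifies to (q ∧ e) ∧ ¬q.
  q = True: the conjunct ¬q is False.
  q = False: the conjunct q is False.
Case v = False: the conjunct v is False.
Both cases fail — unsatisfiable.

Unsatisfiable — no assignment works.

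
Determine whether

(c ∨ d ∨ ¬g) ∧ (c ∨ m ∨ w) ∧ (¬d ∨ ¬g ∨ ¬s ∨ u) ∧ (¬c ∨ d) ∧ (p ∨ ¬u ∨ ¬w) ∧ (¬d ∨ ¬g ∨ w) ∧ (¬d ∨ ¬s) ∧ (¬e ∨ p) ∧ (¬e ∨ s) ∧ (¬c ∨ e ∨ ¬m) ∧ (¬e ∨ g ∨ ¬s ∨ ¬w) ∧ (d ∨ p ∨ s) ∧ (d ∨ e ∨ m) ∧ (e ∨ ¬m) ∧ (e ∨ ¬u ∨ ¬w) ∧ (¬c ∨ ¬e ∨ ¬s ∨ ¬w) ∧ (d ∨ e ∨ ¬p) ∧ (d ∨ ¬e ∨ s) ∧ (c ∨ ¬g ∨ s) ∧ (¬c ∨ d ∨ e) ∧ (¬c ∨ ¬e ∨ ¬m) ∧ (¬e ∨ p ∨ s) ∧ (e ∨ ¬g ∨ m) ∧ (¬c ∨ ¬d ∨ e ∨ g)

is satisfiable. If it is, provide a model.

Set s = True.
  then (¬d ∨ ¬s) forces d = False.
  then (¬c ∨ d) forces c = False.
  then (c ∨ d ∨ ¬g) forces g = False.
Set u = False.
Try w = True:
  (¬e ∨ g ∨ ¬s ∨ ¬w) forces e = False.
  (d ∨ e ∨ m) forces m = True.
  clause (e ∨ ¬m) is falsified — backtrack.
So w = False.
  then (c ∨ m ∨ w) forces m = True.
  then (e ∨ ¬m) forces e = True.
  then (¬e ∨ p) forces p = True.
All clauses satisfied.

s=T; u=F; d=F; g=F; w=F; m=T; e=T; p=T; c=F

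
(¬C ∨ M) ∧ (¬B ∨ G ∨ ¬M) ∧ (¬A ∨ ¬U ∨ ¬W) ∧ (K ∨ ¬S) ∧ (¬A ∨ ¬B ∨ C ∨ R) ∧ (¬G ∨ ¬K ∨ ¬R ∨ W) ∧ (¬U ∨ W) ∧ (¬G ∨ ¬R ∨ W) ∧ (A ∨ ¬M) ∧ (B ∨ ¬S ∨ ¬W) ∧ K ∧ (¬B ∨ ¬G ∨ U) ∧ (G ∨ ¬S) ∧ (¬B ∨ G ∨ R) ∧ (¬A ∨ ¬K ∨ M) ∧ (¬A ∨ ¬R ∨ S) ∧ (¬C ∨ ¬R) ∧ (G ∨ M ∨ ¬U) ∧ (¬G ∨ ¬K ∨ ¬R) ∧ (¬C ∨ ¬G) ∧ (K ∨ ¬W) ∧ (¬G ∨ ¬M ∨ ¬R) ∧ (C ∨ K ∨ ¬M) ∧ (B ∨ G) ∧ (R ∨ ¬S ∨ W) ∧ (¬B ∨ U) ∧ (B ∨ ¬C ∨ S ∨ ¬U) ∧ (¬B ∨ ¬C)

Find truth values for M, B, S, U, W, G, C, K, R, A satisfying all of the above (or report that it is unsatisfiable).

Unit clause (K) forces K = True.
Set M = False.
  then (¬C ∨ M) forces C = False.
  then (¬A ∨ ¬K ∨ M) forces A = False.
Set B = False.
  then (B ∨ G) forces G = True.
  then (¬G ∨ ¬K ∨ ¬R) forces R = False.
Set S = False.
Set U = False.
Set W = False.
All clauses satisfied.

M: False; B: False; S: False; U: False; W: False; G: True; C: False; K: True; R: False; A: False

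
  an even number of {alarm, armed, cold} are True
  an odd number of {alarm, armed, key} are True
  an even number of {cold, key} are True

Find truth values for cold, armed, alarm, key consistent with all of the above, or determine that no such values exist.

UNSATISFIABLE

Adding constraints 1, 2, 3 mod 2: every variable appears an even number of times on the left, so the left side is 0.
But the right sides sum to 1 (mod 2). 0 ≠ 1 — the system is inconsistent.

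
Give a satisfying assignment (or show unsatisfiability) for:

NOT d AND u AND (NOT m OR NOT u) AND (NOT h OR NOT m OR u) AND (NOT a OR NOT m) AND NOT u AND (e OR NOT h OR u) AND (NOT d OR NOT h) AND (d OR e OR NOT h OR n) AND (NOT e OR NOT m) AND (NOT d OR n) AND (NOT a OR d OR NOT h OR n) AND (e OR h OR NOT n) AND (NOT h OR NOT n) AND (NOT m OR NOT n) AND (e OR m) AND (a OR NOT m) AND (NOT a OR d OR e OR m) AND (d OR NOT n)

Case u = True:
  Clause (NOT u) is falsified — contradiction.
Case u = False:
  Clause (u) is falsified — contradiction.
Both cases fail, so the formula is unsatisfiable.

UNSATISFIABLE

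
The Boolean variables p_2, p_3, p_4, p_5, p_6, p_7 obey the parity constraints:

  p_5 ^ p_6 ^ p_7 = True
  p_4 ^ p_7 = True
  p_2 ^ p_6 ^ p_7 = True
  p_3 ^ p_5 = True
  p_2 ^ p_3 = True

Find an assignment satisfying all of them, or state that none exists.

p_2 = False, p_3 = True, p_4 = True, p_5 = False, p_6 = True, p_7 = False

p_5 ^ p_6 ^ p_7 = F ^ T ^ F = True ✓
p_4 ^ p_7 = T ^ F = True ✓
p_2 ^ p_6 ^ p_7 = F ^ T ^ F = True ✓
p_3 ^ p_5 = T ^ F = True ✓
p_2 ^ p_3 = F ^ T = True ✓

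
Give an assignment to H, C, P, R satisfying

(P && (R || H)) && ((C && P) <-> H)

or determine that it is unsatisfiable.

H: False; C: False; P: True; R: True

  P && (R || H) = True
    R || H = True
  (C && P) <-> H = True
    C && P = False
Both conjuncts True, so the formula holds.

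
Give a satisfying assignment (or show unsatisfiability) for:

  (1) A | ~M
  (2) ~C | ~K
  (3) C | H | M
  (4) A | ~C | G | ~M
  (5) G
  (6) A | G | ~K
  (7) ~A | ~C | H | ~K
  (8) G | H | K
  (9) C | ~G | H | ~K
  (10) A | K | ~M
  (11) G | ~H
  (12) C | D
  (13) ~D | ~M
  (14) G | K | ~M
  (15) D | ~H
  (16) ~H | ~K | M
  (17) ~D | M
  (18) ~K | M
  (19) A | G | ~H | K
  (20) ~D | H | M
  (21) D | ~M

Unit clause (G) forces G = True.
Try D = True:
  (~D | ~M) forces M = False.
  clause (~D | M) is falsified — backtrack.
So D = False.
  then (C | D) forces C = True.
  then (D | ~H) forces H = False.
  then (D | ~M) forces M = False.
  then (~C | ~K) forces K = False.
Set A = False.
All clauses satisfied.

D: False, K: False, M: False, G: True, A: False, C: True, H: False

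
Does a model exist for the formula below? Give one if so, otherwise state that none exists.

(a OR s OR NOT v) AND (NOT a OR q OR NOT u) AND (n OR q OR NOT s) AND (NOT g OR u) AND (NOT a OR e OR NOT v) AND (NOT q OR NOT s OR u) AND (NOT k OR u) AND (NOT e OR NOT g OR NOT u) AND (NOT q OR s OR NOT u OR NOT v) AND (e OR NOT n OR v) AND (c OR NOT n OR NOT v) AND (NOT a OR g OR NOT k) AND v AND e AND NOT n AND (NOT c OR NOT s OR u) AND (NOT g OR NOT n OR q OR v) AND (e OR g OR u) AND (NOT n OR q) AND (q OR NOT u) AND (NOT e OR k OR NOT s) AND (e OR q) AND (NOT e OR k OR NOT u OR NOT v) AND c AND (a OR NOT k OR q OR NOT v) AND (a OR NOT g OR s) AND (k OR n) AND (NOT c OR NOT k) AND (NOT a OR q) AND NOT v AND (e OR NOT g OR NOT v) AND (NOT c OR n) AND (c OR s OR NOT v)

No satisfying assignment exists.

Case v = True:
  Clause (NOT v) is falsified — contradiction.
Case v = False:
  Clause (v) is falsified — contradiction.
Both cases fail, so the formula is unsatisfiable.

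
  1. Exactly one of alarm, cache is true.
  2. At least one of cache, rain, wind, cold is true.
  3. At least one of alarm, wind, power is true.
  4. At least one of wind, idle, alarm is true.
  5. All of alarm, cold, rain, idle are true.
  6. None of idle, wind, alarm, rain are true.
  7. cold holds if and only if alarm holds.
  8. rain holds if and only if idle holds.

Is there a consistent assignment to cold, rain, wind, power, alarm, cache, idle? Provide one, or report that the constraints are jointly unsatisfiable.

Case rain = True:
  Constraint (6) is violated (rain=T) — contradiction.
Case rain = False:
  Constraint (5) is violated (rain=F) — contradiction.
Both cases fail — unsatisfiable.

Unsatisfiable — no assignment works.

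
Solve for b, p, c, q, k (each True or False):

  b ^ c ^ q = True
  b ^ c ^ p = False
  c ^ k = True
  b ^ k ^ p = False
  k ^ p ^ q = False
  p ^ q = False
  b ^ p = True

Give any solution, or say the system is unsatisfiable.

Adding constraints 2, 3, 4 mod 2: every variable appears an even number of times on the left, so the left side is 0.
But the right sides sum to 1 (mod 2). 0 ≠ 1 — the system is inconsistent.

Unsatisfiable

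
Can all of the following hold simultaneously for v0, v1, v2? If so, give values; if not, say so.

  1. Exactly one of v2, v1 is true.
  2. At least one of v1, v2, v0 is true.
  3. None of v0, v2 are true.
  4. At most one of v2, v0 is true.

v0=F, v1=T, v2=F

  (1) {v2, v1}: 1 true — exactly one ✓
  (2) {v1, v2, v0}: 1 true — at least one ✓
  (3) {v0, v2}: 0 true — none ✓
  (4) {v2, v0}: 0 true — at most one ✓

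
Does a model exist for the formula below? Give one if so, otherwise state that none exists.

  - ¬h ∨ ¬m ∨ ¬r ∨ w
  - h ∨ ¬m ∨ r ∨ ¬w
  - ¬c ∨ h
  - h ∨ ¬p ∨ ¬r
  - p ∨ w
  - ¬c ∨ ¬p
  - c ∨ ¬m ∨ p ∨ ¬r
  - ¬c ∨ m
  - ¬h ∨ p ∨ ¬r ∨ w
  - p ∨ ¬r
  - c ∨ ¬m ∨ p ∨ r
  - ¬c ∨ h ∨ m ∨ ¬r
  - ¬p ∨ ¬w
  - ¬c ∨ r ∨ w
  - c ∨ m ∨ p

Set r = True.
  then (p ∨ ¬r) forces p = True.
  then (¬p ∨ ¬w) forces w = False.
  then (h ∨ ¬p ∨ ¬r) forces h = True.
  then (¬c ∨ ¬p) forces c = False.
  then (¬h ∨ ¬m ∨ ¬r ∨ w) forces m = False.
All clauses satisfied.

r = True; m = False; w = False; p = True; c = False; h = True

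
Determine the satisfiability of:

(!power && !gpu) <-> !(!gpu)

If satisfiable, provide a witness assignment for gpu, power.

gpu = False; power = True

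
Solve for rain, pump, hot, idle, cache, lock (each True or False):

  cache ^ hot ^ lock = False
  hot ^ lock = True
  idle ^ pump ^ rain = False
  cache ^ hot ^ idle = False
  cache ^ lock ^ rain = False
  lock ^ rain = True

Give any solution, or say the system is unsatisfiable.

rain: True, pump: True, hot: True, idle: False, cache: True, lock: False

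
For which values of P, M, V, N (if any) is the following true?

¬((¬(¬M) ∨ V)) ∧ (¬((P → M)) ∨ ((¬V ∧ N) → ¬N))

P = False; M = False; V = False; N = False

  ¬((¬(¬M) ∨ V)) = True
    ¬(¬M) ∨ V = False
      ¬(¬M) = False
        ¬M = True
  ¬((P → M)) ∨ ((¬V ∧ N) → ¬N) = True
    ¬((P → M)) = False
      P → M = True
    (¬V ∧ N) → ¬N = True
      ¬V ∧ N = False
        ¬V = True
      ¬N = True
Both conjuncts True, so the formula holds.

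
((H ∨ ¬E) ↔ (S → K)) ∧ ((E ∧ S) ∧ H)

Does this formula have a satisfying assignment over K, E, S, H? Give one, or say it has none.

K = True; E = True; S = True; H = True

  (H ∨ ¬E) ↔ (S → K) = True
    H ∨ ¬E = True
      ¬E = False
    S → K = True
  (E ∧ S) ∧ H = True
    E ∧ S = True
Both conjuncts True, so the formula holds.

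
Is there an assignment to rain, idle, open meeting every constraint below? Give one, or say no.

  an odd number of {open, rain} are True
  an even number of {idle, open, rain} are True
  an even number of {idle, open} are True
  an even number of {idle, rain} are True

Adding constraints 1, 3, 4 mod 2: every variable appears an even number of times on the left, so the left side is 0.
But the right sides sum to 1 (mod 2). 0 ≠ 1 — the system is inconsistent.

Unsatisfiable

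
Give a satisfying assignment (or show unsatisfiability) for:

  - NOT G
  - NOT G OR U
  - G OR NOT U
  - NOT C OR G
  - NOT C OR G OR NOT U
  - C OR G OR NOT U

U: False; C: False; G: False

Unit clause (NOT G) forces G = False.
In (G OR NOT U) only NOT U is left, so U = False.
In (NOT C OR G) only NOT C is left, so C = False.
Check each clause:
  (NOT G): NOT G holds.
  (NOT G OR U): NOT G holds.
  (G OR NOT U): NOT U holds.
  (NOT C OR G): NOT C holds.
  (NOT C OR G OR NOT U): NOT C holds.
  (C OR G OR NOT U): NOT U holds.
All clauses satisfied.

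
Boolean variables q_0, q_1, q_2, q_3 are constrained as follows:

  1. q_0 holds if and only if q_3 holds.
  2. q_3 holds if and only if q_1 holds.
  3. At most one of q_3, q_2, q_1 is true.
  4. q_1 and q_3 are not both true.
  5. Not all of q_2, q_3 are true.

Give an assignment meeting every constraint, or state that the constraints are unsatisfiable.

q_0: False, q_1: False, q_2: True, q_3: False

  (1) q_0=F, q_3=F — same ✓
  (2) q_3=F, q_1=F — same ✓
  (3) {q_3, q_2, q_1}: 1 true — at most one ✓
  (4) q_1=F, q_3=F — not both ✓
  (5) {q_2, q_3}: 1/2 true — not all ✓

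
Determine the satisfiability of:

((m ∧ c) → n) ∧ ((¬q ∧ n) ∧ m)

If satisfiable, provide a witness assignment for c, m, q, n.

c: True, m: True, q: False, n: True

  (m ∧ c) → n = True
    m ∧ c = True
  (¬q ∧ n) ∧ m = True
    ¬q ∧ n = True
      ¬q = True
Both conjuncts True, so the formula holds.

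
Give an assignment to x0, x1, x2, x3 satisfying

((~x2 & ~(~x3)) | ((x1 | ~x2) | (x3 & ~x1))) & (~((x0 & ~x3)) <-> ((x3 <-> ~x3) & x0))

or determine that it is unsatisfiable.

x0: True, x1: False, x2: False, x3: False

  (~x2 & ~(~x3)) | ((x1 | ~x2) | (x3 & ~x1)) = True
    ~x2 & ~(~x3) = False
      ~x2 = True
      ~(~x3) = False
        ~x3 = True
    (x1 | ~x2) | (x3 & ~x1) = True
      x1 | ~x2 = True
        ~x2 = True
      x3 & ~x1 = False
        ~x1 = True
  ~((x0 & ~x3)) <-> ((x3 <-> ~x3) & x0) = True
    ~((x0 & ~x3)) = False
      x0 & ~x3 = True
        ~x3 = True
    (x3 <-> ~x3) & x0 = False
      x3 <-> ~x3 = False
        ~x3 = True
Both conjuncts True, so the formula holds.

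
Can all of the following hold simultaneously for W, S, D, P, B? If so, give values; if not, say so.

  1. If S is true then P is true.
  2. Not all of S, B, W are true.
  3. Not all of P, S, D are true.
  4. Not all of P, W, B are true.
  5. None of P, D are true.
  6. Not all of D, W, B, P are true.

W = True, S = False, D = False, P = False, B = True

  (1) S=F ⇒ P: vacuous ✓
  (2) {S, B, W}: 2/3 true — not all ✓
  (3) {P, S, D}: 0/3 true — not all ✓
  (4) {P, W, B}: 2/3 true — not all ✓
  (5) {P, D}: 0 true — none ✓
  (6) {D, W, B, P}: 2/4 true — not all ✓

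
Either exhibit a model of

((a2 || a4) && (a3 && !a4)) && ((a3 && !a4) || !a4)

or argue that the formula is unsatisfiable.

a2: True; a3: True; a4: False

  (a2 || a4) && (a3 && !a4) = True
    a2 || a4 = True
    a3 && !a4 = True
      !a4 = True
  (a3 && !a4) || !a4 = True
    a3 && !a4 = True
      !a4 = True
    !a4 = True
Both conjuncts True, so the formula holds.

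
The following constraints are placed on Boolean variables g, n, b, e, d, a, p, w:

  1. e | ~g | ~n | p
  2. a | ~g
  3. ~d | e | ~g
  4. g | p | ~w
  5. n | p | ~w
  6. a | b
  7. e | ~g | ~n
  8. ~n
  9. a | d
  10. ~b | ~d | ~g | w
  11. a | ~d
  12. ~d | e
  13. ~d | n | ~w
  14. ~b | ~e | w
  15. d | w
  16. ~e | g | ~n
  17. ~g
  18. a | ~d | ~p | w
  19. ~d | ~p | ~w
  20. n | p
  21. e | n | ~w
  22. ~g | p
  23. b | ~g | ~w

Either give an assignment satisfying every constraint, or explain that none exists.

Unit clause (~n) forces n = False.
Unit clause (~g) forces g = False.
In (n | p) only p is left, so p = True.
Set b = False.
  then (a | b) forces a = True.
Try e = False:
  (~d | e) forces d = False.
  (d | w) forces w = True.
  clause (e | n | ~w) is falsified — backtrack.
So e = True.
Set d = True.
  then (~d | n | ~w) forces w = False.
All clauses satisfied.

g = False, n = False, b = False, e = True, d = True, a = True, p = True, w = False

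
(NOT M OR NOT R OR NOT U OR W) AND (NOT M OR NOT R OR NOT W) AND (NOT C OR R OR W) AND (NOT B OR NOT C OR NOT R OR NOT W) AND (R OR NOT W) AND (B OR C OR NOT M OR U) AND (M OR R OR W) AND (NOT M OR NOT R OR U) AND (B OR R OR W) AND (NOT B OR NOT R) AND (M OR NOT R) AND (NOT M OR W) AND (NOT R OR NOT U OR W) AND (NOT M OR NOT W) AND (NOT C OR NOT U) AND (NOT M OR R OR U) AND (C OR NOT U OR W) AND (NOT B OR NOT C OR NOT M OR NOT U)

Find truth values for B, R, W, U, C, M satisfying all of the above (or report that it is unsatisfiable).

The formula is unsatisfiable.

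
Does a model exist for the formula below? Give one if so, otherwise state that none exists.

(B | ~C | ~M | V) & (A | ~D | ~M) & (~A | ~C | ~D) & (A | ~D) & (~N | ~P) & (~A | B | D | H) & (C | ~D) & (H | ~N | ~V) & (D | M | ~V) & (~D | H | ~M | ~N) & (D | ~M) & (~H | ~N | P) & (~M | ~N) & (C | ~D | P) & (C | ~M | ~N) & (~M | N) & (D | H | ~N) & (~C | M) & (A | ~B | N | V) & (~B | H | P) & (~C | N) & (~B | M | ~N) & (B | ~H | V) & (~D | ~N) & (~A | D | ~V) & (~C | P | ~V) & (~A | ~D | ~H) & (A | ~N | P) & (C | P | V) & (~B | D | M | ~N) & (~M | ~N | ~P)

H: False, N: False, M: False, C: False, P: True, D: False, B: False, A: False, V: False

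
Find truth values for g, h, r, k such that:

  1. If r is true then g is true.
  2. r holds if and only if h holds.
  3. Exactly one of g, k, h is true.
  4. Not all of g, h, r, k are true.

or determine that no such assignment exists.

g = False, h = False, r = False, k = True

  (1) r=F ⇒ g: vacuous ✓
  (2) r=F, h=F — same ✓
  (3) {g, k, h}: 1 true — exactly one ✓
  (4) {g, h, r, k}: 1/4 true — not all ✓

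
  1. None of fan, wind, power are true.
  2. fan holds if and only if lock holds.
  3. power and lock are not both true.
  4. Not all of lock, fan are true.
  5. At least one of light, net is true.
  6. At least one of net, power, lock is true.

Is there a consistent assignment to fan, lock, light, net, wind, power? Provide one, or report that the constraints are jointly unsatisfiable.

fan=F, lock=F, light=T, net=T, wind=F, power=F

  (1) {fan, wind, power}: 0 true — none ✓
  (2) fan=F, lock=F — same ✓
  (3) power=F, lock=F — not both ✓
  (4) {lock, fan}: 0/2 true — not all ✓
  (5) {light, net}: 2 true — at least one ✓
  (6) {net, power, lock}: 1 true — at least one ✓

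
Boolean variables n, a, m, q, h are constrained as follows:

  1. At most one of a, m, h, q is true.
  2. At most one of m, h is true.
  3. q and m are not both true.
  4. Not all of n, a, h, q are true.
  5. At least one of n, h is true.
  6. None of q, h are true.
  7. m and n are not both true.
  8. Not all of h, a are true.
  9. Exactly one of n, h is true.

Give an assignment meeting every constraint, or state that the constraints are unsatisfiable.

n=T; a=F; m=F; q=F; h=F

  (1) {a, m, h, q}: 0 true — at most one ✓
  (2) {m, h}: 0 true — at most one ✓
  (3) q=F, m=F — not both ✓
  (4) {n, a, h, q}: 1/4 true — not all ✓
  (5) {n, h}: 1 true — at least one ✓
  (6) {q, h}: 0 true — none ✓
  (7) m=F, n=T — not both ✓
  (8) {h, a}: 0/2 true — not all ✓
  (9) {n, h}: 1 true — exactly one ✓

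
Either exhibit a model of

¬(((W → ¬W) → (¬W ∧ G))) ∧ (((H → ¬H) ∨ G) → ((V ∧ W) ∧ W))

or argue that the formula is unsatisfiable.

V = False; W = False; H = True; G = False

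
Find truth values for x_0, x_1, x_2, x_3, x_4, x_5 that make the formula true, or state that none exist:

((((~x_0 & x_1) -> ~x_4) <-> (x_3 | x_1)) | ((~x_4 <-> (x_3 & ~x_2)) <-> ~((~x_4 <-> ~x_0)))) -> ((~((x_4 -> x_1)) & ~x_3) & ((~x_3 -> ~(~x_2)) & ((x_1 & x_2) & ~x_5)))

x_0 = True, x_1 = False, x_2 = True, x_3 = False, x_4 = False, x_5 = False

  ((((~x_0 & x_1) -> ~x_4) <-> (x_3 | x_1)) | ((~x_4 <-> (x_3 & ~x_2)) <-> ~((~x_4 <-> ~x_0)))) -> ((~((x_4 -> x_1)) & ~x_3) & ((~x_3 -> ~(~x_2)) & ((x_1 & x_2) & ~x_5))) = True
    (((~x_0 & x_1) -> ~x_4) <-> (x_3 | x_1)) | ((~x_4 <-> (x_3 & ~x_2)) <-> ~((~x_4 <-> ~x_0))) = False
      ((~x_0 & x_1) -> ~x_4) <-> (x_3 | x_1) = False
        (~x_0 & x_1) -> ~x_4 = True
          ~x_0 & x_1 = False
            ~x_0 = False
          ~x_4 = True
        x_3 | x_1 = False
      (~x_4 <-> (x_3 & ~x_2)) <-> ~((~x_4 <-> ~x_0)) = False
        ~x_4 <-> (x_3 & ~x_2) = False
          ~x_4 = True
          x_3 & ~x_2 = False
            ~x_2 = False
        ~((~x_4 <-> ~x_0)) = True
          ~x_4 <-> ~x_0 = False
            ~x_4 = True
            ~x_0 = False
    (~((x_4 -> x_1)) & ~x_3) & ((~x_3 -> ~(~x_2)) & ((x_1 & x_2) & ~x_5)) = False
      ~((x_4 -> x_1)) & ~x_3 = False
        ~((x_4 -> x_1)) = False
          x_4 -> x_1 = True
        ~x_3 = True
      (~x_3 -> ~(~x_2)) & ((x_1 & x_2) & ~x_5) = False
        ~x_3 -> ~(~x_2) = True
          ~x_3 = True
          ~(~x_2) = True
            ~x_2 = False
        (x_1 & x_2) & ~x_5 = False
          x_1 & x_2 = False
          ~x_5 = True
The formula evaluates to True.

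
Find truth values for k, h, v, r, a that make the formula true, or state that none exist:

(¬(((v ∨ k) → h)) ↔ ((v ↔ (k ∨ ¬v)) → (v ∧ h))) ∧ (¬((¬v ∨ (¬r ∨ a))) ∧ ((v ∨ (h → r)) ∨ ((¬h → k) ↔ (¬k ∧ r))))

k = False, h = False, v = True, r = True, a = False

  ¬(((v ∨ k) → h)) ↔ ((v ↔ (k ∨ ¬v)) → (v ∧ h)) = True
    ¬(((v ∨ k) → h)) = True
      (v ∨ k) → h = False
        v ∨ k = True
    (v ↔ (k ∨ ¬v)) → (v ∧ h) = True
      v ↔ (k ∨ ¬v) = False
        k ∨ ¬v = False
          ¬v = False
      v ∧ h = False
  ¬((¬v ∨ (¬r ∨ a))) ∧ ((v ∨ (h → r)) ∨ ((¬h → k) ↔ (¬k ∧ r))) = True
    ¬((¬v ∨ (¬r ∨ a))) = True
      ¬v ∨ (¬r ∨ a) = False
        ¬v = False
        ¬r ∨ a = False
          ¬r = False
    (v ∨ (h → r)) ∨ ((¬h → k) ↔ (¬k ∧ r)) = True
      v ∨ (h → r) = True
        h → r = True
      (¬h → k) ↔ (¬k ∧ r) = False
        ¬h → k = False
          ¬h = True
        ¬k ∧ r = True
          ¬k = True
Both conjuncts True, so the formula holds.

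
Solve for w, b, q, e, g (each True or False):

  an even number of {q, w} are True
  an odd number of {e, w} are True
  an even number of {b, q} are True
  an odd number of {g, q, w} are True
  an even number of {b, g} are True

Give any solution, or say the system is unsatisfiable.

w: True, b: True, q: True, e: False, g: True

{q, w}: 2 true → even ✓
{e, w}: 1 true → odd ✓
{b, q}: 2 true → even ✓
{g, q, w}: 3 true → odd ✓
{b, g}: 2 true → even ✓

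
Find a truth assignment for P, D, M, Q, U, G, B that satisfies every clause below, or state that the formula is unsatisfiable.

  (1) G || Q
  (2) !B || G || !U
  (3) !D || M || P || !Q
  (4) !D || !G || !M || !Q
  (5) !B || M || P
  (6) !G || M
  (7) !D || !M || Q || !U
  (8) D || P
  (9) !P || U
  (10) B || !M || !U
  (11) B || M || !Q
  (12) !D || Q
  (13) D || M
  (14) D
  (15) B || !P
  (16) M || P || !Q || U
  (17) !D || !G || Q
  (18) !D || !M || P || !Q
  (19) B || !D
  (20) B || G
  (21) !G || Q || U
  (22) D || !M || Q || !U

Unsatisfiable — no assignment works.

Case P = True:
  (!P || U) forces U = True.
  (D) forces D = True.
  (!D || Q) forces Q = True.
  (B || !P) forces B = True.
  (!B || G || !U) forces G = True.
  (!D || !G || !M || !Q) forces M = False.
  Clause (!G || M) is falsified — contradiction.
Case P = False:
  (D || P) forces D = True.
  (!D || Q) forces Q = True.
  (!D || M || P || !Q) forces M = True.
  Clause (!D || !M || P || !Q) is falsified — contradiction.
Both cases fail, so the formula is unsatisfiable.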